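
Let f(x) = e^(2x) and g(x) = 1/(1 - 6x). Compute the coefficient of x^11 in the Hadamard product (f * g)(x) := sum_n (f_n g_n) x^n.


Expanding: f_k = 2^k/k! (from e^(2x)) and g_k = 6^k (from 1/(1 - 6x)). So the Hadamard coefficient (f * g)_k = 2^k 6^k / k! = (12)^k / k!.
For k = 11: 12^11/11! = 743008370688/39916800 = 35831808/1925.

35831808/1925


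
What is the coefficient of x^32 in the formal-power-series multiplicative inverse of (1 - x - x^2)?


Let the inverse be f(x) = sum_{k>=0} a_k x^k. From f(x) * (1 - x - x^2) = 1 and matching coefficients:
 x^0: a_0 = 1.
 x^1: a_1 - a_0 = 0, so a_1 = 1.
 x^k (k >= 2): a_k - a_{k-1} - a_{k-2} = 0, i.e. a_k = a_{k-1} + a_{k-2}.
This is the Fibonacci-type recurrence shifted so that a_0 = a_1 = 1.
Iterating: a_0=1, a_1=1, a_2=2, a_3=3, a_4=5, a_5=8, a_6=13, a_7=21, a_8=34, a_9=55, ...
a_32 = 3524578.

3524578


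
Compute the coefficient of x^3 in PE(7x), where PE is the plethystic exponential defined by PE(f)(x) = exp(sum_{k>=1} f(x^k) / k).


With f(x) = 7x, the exponent is sum_{k>=1} 7 x^k / k = 7 * (-ln(1 - x)). Exponentiating:
PE(7x) = exp(-7 ln(1 - x)) = 1/(1 - x)^7.
By the negative binomial expansion, [x^n] 1/(1 - x)^7 = C(n + 6, 6).
For n = 3: C(9, 6) = 84.

84


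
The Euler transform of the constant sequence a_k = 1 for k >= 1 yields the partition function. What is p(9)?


The Euler transform converts the sequence a_k = 1 into the number of integer partitions.
Using the recurrence or dynamic programming:
p(9) = 30

30


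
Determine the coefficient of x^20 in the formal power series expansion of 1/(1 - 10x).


The geometric series identity gives 1/(1 - c x) = sum_{k>=0} c^k x^k, so the coefficient of x^k is c^k.
Here c = 10 and k = 20.
Computing: 10^20 = 100000000000000000000

100000000000000000000


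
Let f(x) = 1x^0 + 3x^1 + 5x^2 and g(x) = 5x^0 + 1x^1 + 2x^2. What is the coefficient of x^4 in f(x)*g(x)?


Cauchy product at x^4:
5*2
= 10

10


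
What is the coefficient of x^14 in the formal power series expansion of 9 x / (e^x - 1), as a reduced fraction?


The exponential generating function for Bernoulli numbers is
x / (e^x - 1) = sum_{k>=0} B_k x^k / k!.
So the coefficient of x^14 in 9 x / (e^x - 1) is 9 B_14 / 14!.
Computing: B_14 = 7/6, 14! = 87178291200, giving
9 * 7/6 / 87178291200 = 1/8302694400.

1/8302694400


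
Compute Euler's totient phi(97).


phi(n) counts integers in [1, n] coprime to n. Using the multiplicative formula phi(n) = n * prod_{p | n} (1 - 1/p):
97 = 97, so
phi(97) = 97 * (1 - 1/97) = 96.

96


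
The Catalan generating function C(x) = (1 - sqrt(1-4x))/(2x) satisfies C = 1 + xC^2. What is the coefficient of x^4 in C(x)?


Substituting x -> x scales the n-th coefficient by 1, so [x^4] C(x) = C_4.
C_4 = C(2*4, 4)/(5) = 70/5 = 14.
= 14.

14


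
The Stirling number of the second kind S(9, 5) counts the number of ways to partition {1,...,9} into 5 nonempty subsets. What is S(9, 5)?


Using the explicit formula S(n,k) = (1/k!) sum_{j=0}^{k} (-1)^(k-j) C(k,j) j^n:
S(9, 5) = 6951
Equivalently, S(n,k) is n! times the coefficient of x^n in the EGF (e^x - 1)^k / k!.

6951


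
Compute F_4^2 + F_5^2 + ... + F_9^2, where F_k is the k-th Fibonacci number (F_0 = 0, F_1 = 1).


There is a standard identity sum_{k=0}^{N} F_k^2 = F_N * F_{N+1} (proved inductively from the telescoping relation F_k^2 = F_k F_{k+1} - F_{k-1} F_k). Then
sum_{k=4}^{9} F_k^2 = F_9 F_10 - F_3 F_4.
Computing: F_9 = 34, F_10 = 55, F_3 = 2, F_4 = 3.
Sum = 34 * 55 - 2 * 3 = 1864.

1864


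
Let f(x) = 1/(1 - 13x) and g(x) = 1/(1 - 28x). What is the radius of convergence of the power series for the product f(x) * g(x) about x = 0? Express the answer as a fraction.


The radius of 1/(1 - 13x) is 1/13 (nearest singularity at x = 1/13), and the radius of 1/(1 - 28x) is 1/28.
The product f(x)*g(x) = 1/((1 - 13x)(1 - 28x)) has singularities at both 1/13 and 1/28, so its radius of convergence is the distance to the nearest one:
min(1/13, 1/28) = 1/28.

1/28


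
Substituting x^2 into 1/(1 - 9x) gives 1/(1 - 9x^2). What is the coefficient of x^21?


Since 1/(1 - 9x^2) only has even powers of x,
the coefficient of x^21 (odd) is 0.

0


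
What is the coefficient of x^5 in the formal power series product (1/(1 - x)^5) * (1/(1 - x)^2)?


Combine the factors: (1/(1 - x)^5) * (1/(1 - x)^2) = 1/(1 - x)^7.
Then use 1/(1 - x)^r = sum_{k>=0} C(k + r - 1, r - 1) x^k with r = 7 and k = 5:
C(11, 6) = 462.

462


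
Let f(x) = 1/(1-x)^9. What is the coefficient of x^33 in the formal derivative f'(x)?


Differentiate: d/dx [ 1/(1-x)^r ] = r / (1-x)^(r+1).
Here r = 9, so f'(x) = 9 / (1-x)^10.
The expansion of 1/(1-x)^(r+1) has coefficient of x^n equal to C(n+r, r).
So the coefficient of x^33 in f'(x) is
9 * C(42, 9) = 9 * 445891810 = 4013026290

4013026290


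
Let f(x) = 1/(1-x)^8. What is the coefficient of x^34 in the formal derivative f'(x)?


Differentiate: d/dx [ 1/(1-x)^r ] = r / (1-x)^(r+1).
Here r = 8, so f'(x) = 8 / (1-x)^9.
The expansion of 1/(1-x)^(r+1) has coefficient of x^n equal to C(n+r, r).
So the coefficient of x^34 in f'(x) is
8 * C(42, 8) = 8 * 118030185 = 944241480

944241480


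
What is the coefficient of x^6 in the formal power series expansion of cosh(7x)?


The Maclaurin series is cosh(t) = sum_{m>=0} t^(2m) / (2m)!, so substituting t = 7x, only even powers of x are nonzero, with coefficient of x^(2m) equal to 7^(2m) / (2m)!.
For x^6 the coefficient is 7^6/6! = 117649/720 = 117649/720.

117649/720


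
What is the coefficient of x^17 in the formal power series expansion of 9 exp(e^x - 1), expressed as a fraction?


exp(e^x - 1) is the exponential generating function for the Bell numbers Bell_k: exp(e^x - 1) = sum_{k>=0} Bell_k x^k / k!.
So the coefficient of x^17 in 9 exp(e^x - 1) is 9 Bell_17 / 17!.
Computing: Bell_17 = 82864869804 and 17! = 355687428096000, giving
9 * 82864869804/355687428096000 = 255755771/121977856000.

255755771/121977856000


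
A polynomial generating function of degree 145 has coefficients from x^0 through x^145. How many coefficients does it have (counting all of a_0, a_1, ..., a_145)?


A polynomial of degree 145 takes the form a_0 + a_1 x + ... + a_145 x^145.
The number of coefficients is 145 + 1 = 146.

146


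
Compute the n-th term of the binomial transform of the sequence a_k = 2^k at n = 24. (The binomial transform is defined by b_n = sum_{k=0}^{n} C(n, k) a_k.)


With a_k = 2^k, b_n = sum_{k=0}^{n} C(n, k) 2^k = (1 + 2)^n by the binomial theorem.
For n = 24: (1 + 2)^24 = 3^24 = 282429536481.

282429536481


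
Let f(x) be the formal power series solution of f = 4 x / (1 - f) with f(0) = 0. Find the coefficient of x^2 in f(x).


Apply Lagrange inversion: f = 4 x * phi(f) with phi(t) = 1/(1 - t), so
[x^n] f = 4^n * (1/n) [t^(n-1)] phi(t)^n = 4^n * (1/n) [t^(n-1)] (1 - t)^(-n) = 4^n * (1/n) C(2n - 2, n - 1) = 4^n * C_{n-1}.
For n = 2: C_1 = C(2, 1) / 2 = 2/2 = 1.
With the 4^2 = 16 factor, the coefficient is 16 * 1 = 16.

16


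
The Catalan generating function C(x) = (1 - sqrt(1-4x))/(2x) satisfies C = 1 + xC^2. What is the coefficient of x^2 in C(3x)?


Substituting x -> 3x scales the n-th coefficient by 3^n, so [x^2] C(3x) = 3^2 * C_2.
C_2 = C(2*2, 2)/(3) = 6/3 = 2.
So 3^2 * 2 = 9 * 2 = 18.

18


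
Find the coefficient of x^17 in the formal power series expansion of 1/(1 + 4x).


Write 1/(1 + c x) = 1/(1 - (-c) x) and apply the geometric-series identity
1/(1 - y) = sum_{k>=0} y^k to get 1/(1 + c x) = sum_{k>=0} (-c)^k x^k.
So the coefficient of x^k is (-c)^k = (-1)^k * c^k.
Here c = 4 and k = 17:
(-4)^17 = -1 * 17179869184 = -17179869184

-17179869184


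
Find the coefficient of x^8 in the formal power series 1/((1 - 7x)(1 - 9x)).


By partial fractions or Cauchy convolution:
The coefficient equals sum_{k=0}^{8} 7^k * 9^(8-k).
= 173533441

173533441


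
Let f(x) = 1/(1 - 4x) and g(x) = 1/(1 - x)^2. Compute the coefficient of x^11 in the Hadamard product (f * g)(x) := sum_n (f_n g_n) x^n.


f has coefficients f_k = 4^k. For g = 1/(1 - x)^2 the coefficient is g_k = C(k + 1, 1) = k + 1. The Hadamard coefficient is (f * g)_k = 4^k * (k + 1).
For k = 11: 4^11 * 12 = 4194304 * 12 = 50331648.

50331648


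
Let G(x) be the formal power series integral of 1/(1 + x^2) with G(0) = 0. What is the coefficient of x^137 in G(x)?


1/(1 + x^2) = sum_{j>=0} (-1)^j x^(2j). Integrating termwise with G(0) = 0:
G(x) = sum_{j>=0} (-1)^j x^(2j+1) / (2j+1) = arctan(x).
Only odd powers are nonzero. For x^137 write 137 = 2*68 + 1, giving
(-1)^68 / 137 = 1/137 = 1/137.

1/137


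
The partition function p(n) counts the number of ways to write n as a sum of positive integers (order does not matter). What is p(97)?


Using the generating function prod_{k>=1} 1/(1-x^k), we compute p(97).
By dynamic programming over parts 1 through 97:
p(97) = 133230930

133230930


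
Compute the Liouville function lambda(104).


The Liouville function is lambda(k) = (-1)^Omega(k), where Omega(k) counts the prime factors of k with multiplicity.
Factoring: 104 = 2 * 2 * 2 * 13, so Omega(104) = 4.
lambda(104) = (-1)^4 = 1.

1


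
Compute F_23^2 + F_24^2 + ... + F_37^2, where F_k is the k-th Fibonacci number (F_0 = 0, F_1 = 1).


There is a standard identity sum_{k=0}^{N} F_k^2 = F_N * F_{N+1} (proved inductively from the telescoping relation F_k^2 = F_k F_{k+1} - F_{k-1} F_k). Then
sum_{k=23}^{37} F_k^2 = F_37 F_38 - F_22 F_23.
Computing: F_37 = 24157817, F_38 = 39088169, F_22 = 17711, F_23 = 28657.
Sum = 24157817 * 39088169 - 17711 * 28657 = 944284326022946.

944284326022946


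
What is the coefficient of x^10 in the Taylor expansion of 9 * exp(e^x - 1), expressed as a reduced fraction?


exp(e^x - 1) = sum_{k>=0} Bell_k x^k / k!, where Bell_k is the k-th Bell number.
So the coefficient of x^10 is 9 * Bell_10 / 10!.
Computing: Bell_10 = 115975 and 10! = 3628800, giving
9 * 115975/3628800 = 4639/16128.

4639/16128


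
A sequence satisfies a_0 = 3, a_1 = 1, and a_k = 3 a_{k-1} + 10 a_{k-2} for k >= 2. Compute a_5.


The characteristic equation is t^2 - 3 t - 10 = 0, with roots r_1 = 5 and r_2 = -2 (so c_1 = r_1 + r_2, c_2 = -r_1 r_2 as required).
One can use the closed form a_n = A r_1^n + B r_2^n, but direct iteration is more reliable:
a_0 = 3, a_1 = 1, a_2 = 33, a_3 = 109, a_4 = 657, a_5 = 3061.
So a_5 = 3061.

3061


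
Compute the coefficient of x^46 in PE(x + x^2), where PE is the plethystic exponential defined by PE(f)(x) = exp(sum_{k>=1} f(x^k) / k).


With f(x) = x + x^2, the exponent is sum_{k>=1} (x^k + x^(2k)) / k = -ln(1 - x) - ln(1 - x^2). Exponentiating:
PE(x + x^2) = 1 / ((1 - x)(1 - x^2)).
This is the generating function for partitions of n into parts of size 1 or 2. The number of 2's can be any j in 0..23, and the rest are 1's, so
[x^46] = floor(46/2) + 1 = 24.

24


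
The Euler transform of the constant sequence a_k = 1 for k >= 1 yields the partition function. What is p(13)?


The Euler transform converts the sequence a_k = 1 into the number of integer partitions.
Using the recurrence or dynamic programming:
p(13) = 101

101


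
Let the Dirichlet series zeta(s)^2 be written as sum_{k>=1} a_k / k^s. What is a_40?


The Dirichlet convolution of the constant function 1 with itself gives (1 * 1)(k) = sum_{d | k} 1 = d(k), the number of positive divisors of k.
Since zeta(s) = sum_{k>=1} 1/k^s, we have zeta(s)^2 = sum_{k>=1} d(k)/k^s, so a_k = d(k).
For k = 40: the divisors are 1, 2, 4, 5, 8, 10, 20, 40.
Count = 8.

8


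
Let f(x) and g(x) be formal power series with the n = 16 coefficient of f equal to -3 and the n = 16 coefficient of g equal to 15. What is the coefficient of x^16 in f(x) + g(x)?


Addition of formal power series is termwise.
The coefficient of x^16 in f + g = -3 + 15
= 12

12


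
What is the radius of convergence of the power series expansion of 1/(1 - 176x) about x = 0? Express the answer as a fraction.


Expanding 1/(1 - 176x) = sum_{k>=0} 176^k x^k, the series converges when |176x| < 1, i.e., |x| < 1/176.
So the radius of convergence is 1/176 = 1/176.

1/176


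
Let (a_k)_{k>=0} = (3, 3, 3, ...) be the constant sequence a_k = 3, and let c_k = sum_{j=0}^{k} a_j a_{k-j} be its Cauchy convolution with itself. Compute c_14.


Since a_j = 3 for all j >= 0, the convolution sum becomes
c_k = sum_{j=0}^{k} 3 * 3 = 9 * (k + 1).
Equivalently, the generating function of (a_k) is 3/(1 - x) and its square is 9/(1 - x)^2 = sum_{k>=0} 9(k + 1) x^k.
For k = 14: 9 * 15 = 135.

135


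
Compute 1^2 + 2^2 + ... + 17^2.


This power sum has a closed form given by Faulhaber's formula
sum_{k=1}^{m} k^p = (1 / (p + 1)) * sum_{j=0}^{p} C(p + 1, j) B_j m^(p + 1 - j),
but for small m direct computation is fastest:
1 + 4 + 9 + 16 + 25 + 36 + 49 + 64 + 81 + 100 + 121 + 144 + 169 + 196 + 225 + 256 + 289 = 1785.

1785


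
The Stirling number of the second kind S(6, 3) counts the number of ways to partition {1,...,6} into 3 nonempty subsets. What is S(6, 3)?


Using the explicit formula S(n,k) = (1/k!) sum_{j=0}^{k} (-1)^(k-j) C(k,j) j^n:
S(6, 3) = 90
Equivalently, S(n,k) is n! times the coefficient of x^n in the EGF (e^x - 1)^k / k!.

90


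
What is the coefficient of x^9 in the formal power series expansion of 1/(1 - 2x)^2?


The general identity 1/(1 - c x)^r = sum_{k>=0} c^k C(k + r - 1, r - 1) x^k follows by substituting y = c x into 1/(1 - y)^r = sum_{k>=0} C(k + r - 1, r - 1) y^k.
For c = 2, r = 2, k = 9:
2^9 * C(10, 1) = 512 * 10 = 5120.

5120


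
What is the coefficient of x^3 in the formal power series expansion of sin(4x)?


The Maclaurin series is sin(t) = sum_{k>=0} (-1)^k t^(2k+1) / (2k+1)!, so substituting t = 4x, only odd powers of x are nonzero, with coefficient of x^(2k+1) equal to (-1)^k 4^(2k+1) / (2k+1)!.
Write 3 = 2*1 + 1, giving the coefficient (-1)^1 * 4^3 / 3! = -64/6 = -32/3.

-32/3


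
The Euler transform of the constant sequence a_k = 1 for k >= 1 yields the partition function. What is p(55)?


The Euler transform converts the sequence a_k = 1 into the number of integer partitions.
Using the recurrence or dynamic programming:
p(55) = 451276

451276


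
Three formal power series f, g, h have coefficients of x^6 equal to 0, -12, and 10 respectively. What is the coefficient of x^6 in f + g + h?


Series addition is componentwise:
0 + -12 + 10
= -2

-2


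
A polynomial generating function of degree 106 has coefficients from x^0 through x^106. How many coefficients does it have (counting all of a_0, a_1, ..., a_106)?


A polynomial of degree 106 takes the form a_0 + a_1 x + ... + a_106 x^106.
The number of coefficients is 106 + 1 = 107.

107


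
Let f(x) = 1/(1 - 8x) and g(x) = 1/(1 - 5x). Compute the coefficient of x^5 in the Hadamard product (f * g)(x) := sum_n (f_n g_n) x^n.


f has coefficients f_k = 8^k and g has coefficients g_k = 5^k, so the Hadamard product has coefficient (f*g)_k = 8^k * 5^k = 40^k.
For k = 5: 40^5 = 102400000.

102400000


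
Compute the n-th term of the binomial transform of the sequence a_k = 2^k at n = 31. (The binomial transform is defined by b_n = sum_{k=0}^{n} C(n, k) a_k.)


With a_k = 2^k, b_n = sum_{k=0}^{n} C(n, k) 2^k = (1 + 2)^n by the binomial theorem.
For n = 31: (1 + 2)^31 = 3^31 = 617673396283947.

617673396283947


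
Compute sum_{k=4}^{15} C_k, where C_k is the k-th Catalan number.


C_4 through C_15: 14, 42, 132, 429, 1430, 4862, 16796, 58786, 208012, 742900, 2674440, 9694845
Sum = 14 + 42 + 132 + 429 + 1430 + 4862 + 16796 + 58786 + 208012 + 742900 + 2674440 + 9694845
= 13402688

13402688


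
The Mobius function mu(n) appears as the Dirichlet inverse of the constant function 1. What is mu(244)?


244 has a squared prime factor, so mu(244) = 0.
Factorization reveals a repeated prime.

0


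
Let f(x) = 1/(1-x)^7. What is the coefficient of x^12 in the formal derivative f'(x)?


Differentiate: d/dx [ 1/(1-x)^r ] = r / (1-x)^(r+1).
Here r = 7, so f'(x) = 7 / (1-x)^8.
The expansion of 1/(1-x)^(r+1) has coefficient of x^n equal to C(n+r, r).
So the coefficient of x^12 in f'(x) is
7 * C(19, 7) = 7 * 50388 = 352716

352716


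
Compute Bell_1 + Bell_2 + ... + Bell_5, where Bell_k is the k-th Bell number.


Recall Bell_k counts set partitions of a k-set (with Bell_0 = 1 by convention).
Bell_1 through Bell_5: 1, 2, 5, 15, 52
Sum = 1 + 2 + 5 + 15 + 52 = 75.

75


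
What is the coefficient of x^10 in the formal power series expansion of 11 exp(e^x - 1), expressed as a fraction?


exp(e^x - 1) is the exponential generating function for the Bell numbers Bell_k: exp(e^x - 1) = sum_{k>=0} Bell_k x^k / k!.
So the coefficient of x^10 in 11 exp(e^x - 1) is 11 Bell_10 / 10!.
Computing: Bell_10 = 115975 and 10! = 3628800, giving
11 * 115975/3628800 = 51029/145152.

51029/145152


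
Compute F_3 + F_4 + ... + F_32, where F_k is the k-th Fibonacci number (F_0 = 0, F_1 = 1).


Use the identity sum_{k=0}^{N} F_k = F_{N+2} - 1 (which follows from F_{k+2} - F_{k+1} = F_k). Then
sum_{k=3}^{32} F_k = (F_{34} - 1) - (F_{4} - 1) = F_{34} - F_{4}.
Computing: F_{34} = 5702887, F_{4} = 3, so
Sum = 5702887 - 3 = 5702884.

5702884


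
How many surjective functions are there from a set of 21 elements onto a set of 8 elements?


By inclusion-exclusion on which target elements are missed, the number of surjections from an n-set onto a k-set is
surj(n, k) = sum_{j=0}^{k} (-1)^j C(k, j) (k - j)^n.
Equivalently surj(n, k) = k! * S(n, k), where S(n, k) is the Stirling number of the second kind.
For n = 21, k = 8:
S(21, 8) = 132511015347084, so
surj = 8! * 132511015347084 = 40320 * 132511015347084 = 5342844138794426880.

5342844138794426880


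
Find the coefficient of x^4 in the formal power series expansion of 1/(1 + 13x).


Write 1/(1 + c x) = 1/(1 - (-c) x) and apply the geometric-series identity
1/(1 - y) = sum_{k>=0} y^k to get 1/(1 + c x) = sum_{k>=0} (-c)^k x^k.
So the coefficient of x^k is (-c)^k = (-1)^k * c^k.
Here c = 13 and k = 4:
(-13)^4 = 1 * 28561 = 28561

28561


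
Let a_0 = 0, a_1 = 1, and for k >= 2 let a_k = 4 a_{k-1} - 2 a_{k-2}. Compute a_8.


Iterating the recurrence forward:
a_0 = 0
a_1 = 1
a_2 = 4*1 - 2*0 = 4
a_3 = 4*4 - 2*1 = 14
a_4 = 4*14 - 2*4 = 48
a_5 = 4*48 - 2*14 = 164
a_6 = 4*164 - 2*48 = 560
a_7 = 4*560 - 2*164 = 1912
a_8 = 4*1912 - 2*560 = 6528
So a_8 = 6528.

6528


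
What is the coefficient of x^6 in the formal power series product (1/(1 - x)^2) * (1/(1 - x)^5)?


Combine the factors: (1/(1 - x)^2) * (1/(1 - x)^5) = 1/(1 - x)^7.
Then use 1/(1 - x)^r = sum_{k>=0} C(k + r - 1, r - 1) x^k with r = 7 and k = 6:
C(12, 6) = 924.

924


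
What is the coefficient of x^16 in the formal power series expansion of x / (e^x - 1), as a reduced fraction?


The exponential generating function for Bernoulli numbers is
x / (e^x - 1) = sum_{k>=0} B_k x^k / k!.
So the coefficient of x^16 in x / (e^x - 1) is B_16 / 16!.
Computing: B_16 = -3617/510, 16! = 20922789888000, giving
-3617/510 / 20922789888000 = -3617/10670622842880000.

-3617/10670622842880000


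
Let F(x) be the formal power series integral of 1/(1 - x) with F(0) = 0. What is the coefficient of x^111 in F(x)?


1/(1 - x) = sum_{k>=0} x^k. Integrating termwise and using F(0) = 0 gives
F(x) = sum_{k>=0} x^(k+1) / (k+1) = sum_{m>=1} x^m / m = -ln(1 - x).
So the coefficient of x^111 is 1/111 = 1/111.

1/111


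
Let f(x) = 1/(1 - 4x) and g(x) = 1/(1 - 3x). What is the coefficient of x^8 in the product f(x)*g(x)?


The coefficient of x^n in f*g is the Cauchy product: sum_{k=0}^{n} a^k * b^(n-k).
With a=4, b=3, n=8:
sum_{k=0}^{8} 4^k * 3^(8-k)
= 242461

242461


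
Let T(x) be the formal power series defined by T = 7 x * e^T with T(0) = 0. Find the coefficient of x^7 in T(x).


Apply the Lagrange inversion formula: if T = 7 x * phi(T) with phi(t) = e^t, then
[x^n] T = 7^n * (1/n) [t^(n-1)] phi(t)^n = 7^n * (1/n) [t^(n-1)] e^(n t) = 7^n * (1/n) * n^(n-1) / (n-1)! = 7^n * n^(n-1) / n!.
When c = 1 this is the Cayley count of rooted labeled trees on n vertices, divided by n!.
For n = 7: 7^7 * 7^6 / 7! = 823543 * 117649/5040 = 13841287201/720.

13841287201/720


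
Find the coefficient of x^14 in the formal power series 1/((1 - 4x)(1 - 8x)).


By partial fractions or Cauchy convolution:
The coefficient equals sum_{k=0}^{14} 4^k * 8^(14-k).
= 8795824586752

8795824586752


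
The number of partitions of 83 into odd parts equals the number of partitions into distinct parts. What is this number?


Computing partitions of 83 into odd parts (1, 3, 5, ...):
Using the generating function prod_{k>=0} 1/(1-x^(2k+1)),
the count is 101698

101698


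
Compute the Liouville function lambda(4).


The Liouville function is lambda(k) = (-1)^Omega(k), where Omega(k) counts the prime factors of k with multiplicity.
Factoring: 4 = 2 * 2, so Omega(4) = 2.
lambda(4) = (-1)^2 = 1.

1


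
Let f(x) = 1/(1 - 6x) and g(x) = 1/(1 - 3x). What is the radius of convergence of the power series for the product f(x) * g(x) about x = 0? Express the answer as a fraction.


The radius of 1/(1 - 6x) is 1/6 (nearest singularity at x = 1/6), and the radius of 1/(1 - 3x) is 1/3.
The product f(x)*g(x) = 1/((1 - 6x)(1 - 3x)) has singularities at both 1/6 and 1/3, so its radius of convergence is the distance to the nearest one:
min(1/6, 1/3) = 1/6.

1/6


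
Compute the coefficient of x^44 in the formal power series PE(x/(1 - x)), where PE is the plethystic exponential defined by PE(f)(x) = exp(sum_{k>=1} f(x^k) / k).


For f(x) = x/(1 - x) we have
sum_{k>=1} f(x^k) / k = sum_{k>=1} (1/k) * x^k / (1 - x^k) = sum_{k, m >= 1} x^(k m) / k,
which after exponentiating simplifies to
PE(x/(1 - x)) = prod_{k>=1} 1 / (1 - x^k).
This is the generating function for the partition function p(n), so the coefficient of x^44 is p(44).
Computing p(44) by dynamic programming over parts 1, 2, ..., 44: p(44) = 75175.

75175


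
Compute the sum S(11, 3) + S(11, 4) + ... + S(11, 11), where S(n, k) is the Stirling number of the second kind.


By definition, S(n, k) counts partitions of an n-set into exactly k nonempty blocks.
Computing row n = 11 for k = 3..11:
S(11, k): 28501, 145750, 246730, 179487, 63987, 11880, 1155, 55, 1
Sum = 677546.

677546


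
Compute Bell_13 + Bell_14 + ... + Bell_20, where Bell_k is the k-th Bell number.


Recall Bell_k counts set partitions of a k-set (with Bell_0 = 1 by convention).
Bell_13 through Bell_20: 27644437, 190899322, 1382958545, 10480142147, 82864869804, 682076806159, 5832742205057, 51724158235372
Sum = 27644437 + 190899322 + 1382958545 + 10480142147 + 82864869804 + 682076806159 + 5832742205057 + 51724158235372 = 58333923760843.

58333923760843


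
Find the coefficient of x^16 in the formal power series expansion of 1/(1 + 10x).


Write 1/(1 + c x) = 1/(1 - (-c) x) and apply the geometric-series identity
1/(1 - y) = sum_{k>=0} y^k to get 1/(1 + c x) = sum_{k>=0} (-c)^k x^k.
So the coefficient of x^k is (-c)^k = (-1)^k * c^k.
Here c = 10 and k = 16:
(-10)^16 = 1 * 10000000000000000 = 10000000000000000

10000000000000000


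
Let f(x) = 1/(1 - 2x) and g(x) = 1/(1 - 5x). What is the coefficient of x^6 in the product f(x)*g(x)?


The coefficient of x^n in f*g is the Cauchy product: sum_{k=0}^{n} a^k * b^(n-k).
With a=2, b=5, n=6:
sum_{k=0}^{6} 2^k * 5^(6-k)
= 25999

25999


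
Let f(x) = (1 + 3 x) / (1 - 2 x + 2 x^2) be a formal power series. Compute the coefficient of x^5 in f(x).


Write f(x) = sum_{k>=0} a_k x^k. Multiplying both sides by 1 - 2 x + 2 x^2 gives
(1 - 2 x + 2 x^2) sum_{k>=0} a_k x^k = 1 + 3 x.
Matching coefficients:
 x^0: a_0 = 1
 x^1: a_1 - 2 a_0 = 3  =>  a_1 = 2*1 + 3 = 5
 x^k (k >= 2): a_k = 2 a_{k-1} - 2 a_{k-2}.
Iterating: a_2 = 8, a_3 = 6, a_4 = -4, a_5 = -20.
So the coefficient of x^5 is -20.

-20


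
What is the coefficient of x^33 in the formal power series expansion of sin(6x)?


The Maclaurin series is sin(t) = sum_{k>=0} (-1)^k t^(2k+1) / (2k+1)!, so substituting t = 6x, only odd powers of x are nonzero, with coefficient of x^(2k+1) equal to (-1)^k 6^(2k+1) / (2k+1)!.
Write 33 = 2*16 + 1, giving the coefficient (-1)^16 * 6^33 / 33! = 47751966659678405306351616/8683317618811886495518194401280000000 = 1549681956/281797412198567890625.

1549681956/281797412198567890625


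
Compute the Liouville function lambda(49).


The Liouville function is lambda(k) = (-1)^Omega(k), where Omega(k) counts the prime factors of k with multiplicity.
Factoring: 49 = 7 * 7, so Omega(49) = 2.
lambda(49) = (-1)^2 = 1.

1


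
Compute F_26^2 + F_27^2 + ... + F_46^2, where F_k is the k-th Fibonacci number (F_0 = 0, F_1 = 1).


There is a standard identity sum_{k=0}^{N} F_k^2 = F_N * F_{N+1} (proved inductively from the telescoping relation F_k^2 = F_k F_{k+1} - F_{k-1} F_k). Then
sum_{k=26}^{46} F_k^2 = F_46 F_47 - F_25 F_26.
Computing: F_46 = 1836311903, F_47 = 2971215073, F_25 = 75025, F_26 = 121393.
Sum = 1836311903 * 2971215073 - 75025 * 121393 = 5456077595815404094.

5456077595815404094


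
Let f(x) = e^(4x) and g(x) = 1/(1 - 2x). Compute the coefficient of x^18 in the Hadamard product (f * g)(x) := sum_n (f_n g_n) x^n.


Expanding: f_k = 4^k/k! (from e^(4x)) and g_k = 2^k (from 1/(1 - 2x)). So the Hadamard coefficient (f * g)_k = 4^k 2^k / k! = (8)^k / k!.
For k = 18: 8^18/18! = 18014398509481984/6402373705728000 = 274877906944/97692469875.

274877906944/97692469875


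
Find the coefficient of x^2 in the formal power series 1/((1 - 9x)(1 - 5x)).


By partial fractions or Cauchy convolution:
The coefficient equals sum_{k=0}^{2} 9^k * 5^(2-k).
= 151

151


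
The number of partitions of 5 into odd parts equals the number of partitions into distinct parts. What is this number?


Computing partitions of 5 into odd parts (1, 3, 5, ...):
Using the generating function prod_{k>=0} 1/(1-x^(2k+1)),
the count is 3

3


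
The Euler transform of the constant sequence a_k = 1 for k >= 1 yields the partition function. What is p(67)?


The Euler transform converts the sequence a_k = 1 into the number of integer partitions.
Using the recurrence or dynamic programming:
p(67) = 2679689

2679689


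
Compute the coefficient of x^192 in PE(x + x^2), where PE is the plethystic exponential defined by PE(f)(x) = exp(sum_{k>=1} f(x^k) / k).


With f(x) = x + x^2, the exponent is sum_{k>=1} (x^k + x^(2k)) / k = -ln(1 - x) - ln(1 - x^2). Exponentiating:
PE(x + x^2) = 1 / ((1 - x)(1 - x^2)).
This is the generating function for partitions of n into parts of size 1 or 2. The number of 2's can be any j in 0..96, and the rest are 1's, so
[x^192] = floor(192/2) + 1 = 97.

97


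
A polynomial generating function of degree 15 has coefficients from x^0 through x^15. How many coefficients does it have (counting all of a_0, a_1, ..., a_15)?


A polynomial of degree 15 takes the form a_0 + a_1 x + ... + a_15 x^15.
The number of coefficients is 15 + 1 = 16.

16


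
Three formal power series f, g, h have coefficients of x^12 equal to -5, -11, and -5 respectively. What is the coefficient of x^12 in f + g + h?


Series addition is componentwise:
-5 + -11 + -5
= -21

-21


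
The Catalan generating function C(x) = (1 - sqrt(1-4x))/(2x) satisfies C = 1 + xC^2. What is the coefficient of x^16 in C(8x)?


Substituting x -> 8x scales the n-th coefficient by 8^n, so [x^16] C(8x) = 8^16 * C_16.
C_16 = C(2*16, 16)/(17) = 601080390/17 = 35357670.
So 8^16 * 35357670 = 281474976710656 * 35357670 = 9952299339793060331520.

9952299339793060331520


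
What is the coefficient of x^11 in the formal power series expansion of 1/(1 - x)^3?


The expansion 1/(1 - x)^r = sum_{k>=0} C(k + r - 1, r - 1) x^k follows from the multiset / negative-binomial theorem (or from repeated differentiation of the geometric series).
For r = 3 and k = 11:
C(13, 2) = 6227020800 / (2 * 39916800) = 78.

78


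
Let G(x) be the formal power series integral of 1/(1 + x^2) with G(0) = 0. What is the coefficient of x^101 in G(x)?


1/(1 + x^2) = sum_{j>=0} (-1)^j x^(2j). Integrating termwise with G(0) = 0:
G(x) = sum_{j>=0} (-1)^j x^(2j+1) / (2j+1) = arctan(x).
Only odd powers are nonzero. For x^101 write 101 = 2*50 + 1, giving
(-1)^50 / 101 = 1/101 = 1/101.

1/101


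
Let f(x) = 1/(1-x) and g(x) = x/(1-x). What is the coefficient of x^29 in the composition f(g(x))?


First simplify the composition: f(g(x)) = 1/(1 - x/(1-x)) = (1-x)/((1-x) - x) = (1-x)/(1-2x).
Now extract the coefficient. Write (1-x)/(1-2x) = 1/(1-2x) - x/(1-2x).
The coefficient of x^n in 1/(1-2x) is 2^n, and in x/(1-2x) is 2^(n-1) (for n >= 1).
So the coefficient of x^29 is 2^29 - 2^28 = 536870912 - 268435456 = 268435456.

268435456


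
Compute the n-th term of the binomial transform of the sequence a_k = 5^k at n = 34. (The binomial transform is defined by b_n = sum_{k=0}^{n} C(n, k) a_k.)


With a_k = 5^k, b_n = sum_{k=0}^{n} C(n, k) 5^k = (1 + 5)^n by the binomial theorem.
For n = 34: (1 + 5)^34 = 6^34 = 286511799958070431838109696.

286511799958070431838109696


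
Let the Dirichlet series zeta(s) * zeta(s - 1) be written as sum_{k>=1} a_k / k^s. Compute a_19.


Convolution gives a_k = sum_{d | k} d * 1 = sum_{d | k} d = sigma(k), the sum of positive divisors of k.
For k = 19, the divisors are 1, 19, so
sigma(19) = 1 + 19 = 20.

20


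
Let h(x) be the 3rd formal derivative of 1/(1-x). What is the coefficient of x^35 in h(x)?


Differentiating 3 times: d^3/dx^3 [1/(1-x)] = 3!/(1-x)^4.
The expansion 1/(1-x)^4 = sum_{k>=0} C(k+3, 3) x^k, so the coefficient of x^n in 3!/(1-x)^4 is 3! * C(n+3, 3).
For n = 35: 6 * C(38, 3) = 6 * 8436 = 50616

50616


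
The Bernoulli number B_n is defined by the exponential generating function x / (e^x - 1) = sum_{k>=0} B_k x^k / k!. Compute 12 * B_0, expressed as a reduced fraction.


Bernoulli numbers can also be computed recursively via B_0 = 1 and sum_{j=0}^{m} C(m+1, j) B_j = 0 for m >= 1. Odd-index Bernoulli numbers vanish for k >= 3.
Computing B_0 = 1, so 12 * B_0 = 12 * 1 = 12.

12


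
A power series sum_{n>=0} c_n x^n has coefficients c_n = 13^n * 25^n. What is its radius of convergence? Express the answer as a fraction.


By the root test (Cauchy-Hadamard), the radius is R = 1 / limsup_n |c_n|^(1/n).
Here |c_n|^(1/n) = (13^n * 25^n)^(1/n) = 13 * 25 = 325 for all n.
So R = 1/325 = 1/325.

1/325


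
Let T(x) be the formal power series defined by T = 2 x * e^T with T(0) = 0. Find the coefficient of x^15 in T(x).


Apply the Lagrange inversion formula: if T = 2 x * phi(T) with phi(t) = e^t, then
[x^n] T = 2^n * (1/n) [t^(n-1)] phi(t)^n = 2^n * (1/n) [t^(n-1)] e^(n t) = 2^n * (1/n) * n^(n-1) / (n-1)! = 2^n * n^(n-1) / n!.
When c = 1 this is the Cayley count of rooted labeled trees on n vertices, divided by n!.
For n = 15: 2^15 * 15^14 / 15! = 32768 * 29192926025390625/1307674368000 = 5125781250000/7007.

5125781250000/7007


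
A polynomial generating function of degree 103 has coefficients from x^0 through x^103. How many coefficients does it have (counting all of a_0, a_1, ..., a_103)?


A polynomial of degree 103 takes the form a_0 + a_1 x + ... + a_103 x^103.
The number of coefficients is 103 + 1 = 104.

104


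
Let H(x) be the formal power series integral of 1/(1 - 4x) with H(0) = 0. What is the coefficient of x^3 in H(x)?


1/(1 - 4x) = sum_{k>=0} 4^k x^k. Integrating termwise with H(0) = 0:
H(x) = sum_{k>=0} 4^k x^(k+1) / (k+1) = sum_{m>=1} 4^(m-1) x^m / m.
For m = 3: 4^2/3 = 16/3 = 16/3.

16/3


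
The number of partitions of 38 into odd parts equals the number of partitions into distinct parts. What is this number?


Computing partitions of 38 into odd parts (1, 3, 5, ...):
Using the generating function prod_{k>=0} 1/(1-x^(2k+1)),
the count is 864

864


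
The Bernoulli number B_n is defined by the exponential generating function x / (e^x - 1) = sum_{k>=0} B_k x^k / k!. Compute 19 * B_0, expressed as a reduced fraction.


Bernoulli numbers can also be computed recursively via B_0 = 1 and sum_{j=0}^{m} C(m+1, j) B_j = 0 for m >= 1. Odd-index Bernoulli numbers vanish for k >= 3.
Computing B_0 = 1, so 19 * B_0 = 19 * 1 = 19.

19


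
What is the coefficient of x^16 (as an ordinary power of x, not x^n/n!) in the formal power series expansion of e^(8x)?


The exponential series is e^y = sum_{k>=0} y^k / k!. Substituting y = 8x gives
e^(8x) = sum_{k>=0} 8^k x^k / k!.
So the coefficient of x^n is a^n/n! with a = 8, n = 16:
8^16 / 16! = 281474976710656/20922789888000 = 8589934592/638512875

8589934592/638512875


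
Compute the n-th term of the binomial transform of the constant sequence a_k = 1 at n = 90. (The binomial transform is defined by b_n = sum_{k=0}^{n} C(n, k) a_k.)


With a_k = 1 for all k, b_n = sum_{k=0}^{n} C(n, k) = 2^n by the binomial theorem.
For n = 90: 2^90 = 1237940039285380274899124224.

1237940039285380274899124224


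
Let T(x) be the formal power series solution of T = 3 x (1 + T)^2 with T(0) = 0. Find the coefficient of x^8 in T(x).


Apply the Lagrange inversion formula: if T = 3 x * phi(T) with phi(t) = (1 + t)^2, then [x^n] T = 3^n * (1/n) [t^(n-1)] phi(t)^n = 3^n * (1/n) [t^(n-1)] (1 + t)^(2n) = 3^n * (1/n) C(2n, n-1).
Using the identity C(2n, n-1) = C(2n, n) * n / (n+1), the unscaled factor equals C(2n, n) / (n+1) = C_n, the n-th Catalan number.
For n = 8: C_8 = C(16, 8) / 9 = 12870/9 = 1430.
With the 3^8 = 6561 factor, the coefficient is 6561 * 1430 = 9382230.

9382230


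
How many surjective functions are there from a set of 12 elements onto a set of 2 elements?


By inclusion-exclusion on which target elements are missed, the number of surjections from an n-set onto a k-set is
surj(n, k) = sum_{j=0}^{k} (-1)^j C(k, j) (k - j)^n.
Equivalently surj(n, k) = k! * S(n, k), where S(n, k) is the Stirling number of the second kind.
For n = 12, k = 2:
S(12, 2) = 2047, so
surj = 2! * 2047 = 2 * 2047 = 4094.

4094


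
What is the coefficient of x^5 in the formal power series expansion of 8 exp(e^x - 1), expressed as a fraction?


exp(e^x - 1) is the exponential generating function for the Bell numbers Bell_k: exp(e^x - 1) = sum_{k>=0} Bell_k x^k / k!.
So the coefficient of x^5 in 8 exp(e^x - 1) is 8 Bell_5 / 5!.
Computing: Bell_5 = 52 and 5! = 120, giving
8 * 52/120 = 52/15.

52/15


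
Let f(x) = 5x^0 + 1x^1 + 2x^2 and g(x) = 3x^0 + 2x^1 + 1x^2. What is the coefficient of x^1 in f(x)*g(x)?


Cauchy product at x^1:
5*2 + 1*3
= 13

13


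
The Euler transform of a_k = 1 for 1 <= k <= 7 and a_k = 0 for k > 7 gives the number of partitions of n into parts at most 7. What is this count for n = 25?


Partitions of 25 into parts at most 7:
Using generating function (1-x)^(-1)(1-x^2)^(-1)...(1-x^7)^(-1),
the coefficient of x^25 = 860

860


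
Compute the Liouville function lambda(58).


The Liouville function is lambda(k) = (-1)^Omega(k), where Omega(k) counts the prime factors of k with multiplicity.
Factoring: 58 = 2 * 29, so Omega(58) = 2.
lambda(58) = (-1)^2 = 1.

1


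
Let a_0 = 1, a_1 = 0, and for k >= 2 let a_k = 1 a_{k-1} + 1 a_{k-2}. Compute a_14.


Iterating the recurrence forward:
a_0 = 1
a_1 = 0
a_2 = 1*0 + 1*1 = 1
a_3 = 1*1 + 1*0 = 1
a_4 = 1*1 + 1*1 = 2
a_5 = 1*2 + 1*1 = 3
a_6 = 1*3 + 1*2 = 5
a_7 = 1*5 + 1*3 = 8
a_8 = 1*8 + 1*5 = 13
a_9 = 1*13 + 1*8 = 21
a_10 = 1*21 + 1*13 = 34
a_11 = 1*34 + 1*21 = 55
a_12 = 1*55 + 1*34 = 89
a_13 = 1*89 + 1*55 = 144
a_14 = 1*144 + 1*89 = 233
So a_14 = 233.

233


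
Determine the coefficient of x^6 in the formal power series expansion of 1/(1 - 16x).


The geometric series identity gives 1/(1 - c x) = sum_{k>=0} c^k x^k, so the coefficient of x^k is c^k.
Here c = 16 and k = 6.
Computing: 16^6 = 16777216

16777216


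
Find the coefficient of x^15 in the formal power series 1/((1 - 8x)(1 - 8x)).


By partial fractions or Cauchy convolution:
The coefficient equals sum_{k=0}^{15} 8^k * 8^(15-k).
= 562949953421312

562949953421312


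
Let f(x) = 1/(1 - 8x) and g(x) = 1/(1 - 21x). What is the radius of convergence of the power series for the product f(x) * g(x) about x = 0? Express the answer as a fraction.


The radius of 1/(1 - 8x) is 1/8 (nearest singularity at x = 1/8), and the radius of 1/(1 - 21x) is 1/21.
The product f(x)*g(x) = 1/((1 - 8x)(1 - 21x)) has singularities at both 1/8 and 1/21, so its radius of convergence is the distance to the nearest one:
min(1/8, 1/21) = 1/21.

1/21


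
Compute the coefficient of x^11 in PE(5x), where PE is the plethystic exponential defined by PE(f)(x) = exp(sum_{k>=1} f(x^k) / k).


With f(x) = 5x, the exponent is sum_{k>=1} 5 x^k / k = 5 * (-ln(1 - x)). Exponentiating:
PE(5x) = exp(-5 ln(1 - x)) = 1/(1 - x)^5.
By the negative binomial expansion, [x^n] 1/(1 - x)^5 = C(n + 4, 4).
For n = 11: C(15, 4) = 1365.

1365


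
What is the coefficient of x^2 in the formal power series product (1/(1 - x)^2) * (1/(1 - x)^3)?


Combine the factors: (1/(1 - x)^2) * (1/(1 - x)^3) = 1/(1 - x)^5.
Then use 1/(1 - x)^r = sum_{k>=0} C(k + r - 1, r - 1) x^k with r = 5 and k = 2:
C(6, 4) = 15.

15


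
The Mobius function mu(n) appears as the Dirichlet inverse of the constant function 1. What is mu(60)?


60 has a squared prime factor, so mu(60) = 0.
Factorization reveals a repeated prime.

0


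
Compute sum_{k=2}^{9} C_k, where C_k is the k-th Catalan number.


C_2 through C_9: 2, 5, 14, 42, 132, 429, 1430, 4862
Sum = 2 + 5 + 14 + 42 + 132 + 429 + 1430 + 4862
= 6916

6916


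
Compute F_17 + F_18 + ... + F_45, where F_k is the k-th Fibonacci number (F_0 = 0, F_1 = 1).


Use the identity sum_{k=0}^{N} F_k = F_{N+2} - 1 (which follows from F_{k+2} - F_{k+1} = F_k). Then
sum_{k=17}^{45} F_k = (F_{47} - 1) - (F_{18} - 1) = F_{47} - F_{18}.
Computing: F_{47} = 2971215073, F_{18} = 2584, so
Sum = 2971215073 - 2584 = 2971212489.

2971212489


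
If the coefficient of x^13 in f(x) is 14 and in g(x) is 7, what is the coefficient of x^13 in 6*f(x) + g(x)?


Scalar multiplication scales coefficients: 6 * 14 = 84.
Then add the g coefficient: 84 + 7
= 91

91


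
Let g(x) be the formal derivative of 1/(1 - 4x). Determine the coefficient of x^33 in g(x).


Differentiate termwise: d/dx sum_{k>=0} 4^k x^k = sum_{k>=1} k 4^k x^(k-1) = sum_{j>=0} (j+1) 4^(j+1) x^j.
Equivalently, d/dx [1/(1 - 4x)] = 4/(1 - 4x)^2.
For j = 33: 34 * 4^34 = 34 * 295147905179352825856 = 10035028776097996079104.

10035028776097996079104


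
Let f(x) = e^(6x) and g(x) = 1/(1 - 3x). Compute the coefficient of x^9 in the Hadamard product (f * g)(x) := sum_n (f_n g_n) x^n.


Expanding: f_k = 6^k/k! (from e^(6x)) and g_k = 3^k (from 1/(1 - 3x)). So the Hadamard coefficient (f * g)_k = 6^k 3^k / k! = (18)^k / k!.
For k = 9: 18^9/9! = 198359290368/362880 = 19131876/35.

19131876/35


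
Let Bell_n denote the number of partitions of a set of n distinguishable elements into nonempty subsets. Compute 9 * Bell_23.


Bell_23 can be computed from the Bell triangle or from Dobinski's identity Bell_n = (1/e) * sum_{k>=0} k^n / k!.
Computing Bell_23 = 44152005855084346.
Then 9 * 44152005855084346 = 397368052695759114.

397368052695759114


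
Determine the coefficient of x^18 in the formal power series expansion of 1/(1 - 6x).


The geometric series identity gives 1/(1 - c x) = sum_{k>=0} c^k x^k, so the coefficient of x^k is c^k.
Here c = 6 and k = 18.
Computing: 6^18 = 101559956668416

101559956668416


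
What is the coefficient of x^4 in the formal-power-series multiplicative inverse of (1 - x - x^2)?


Let the inverse be f(x) = sum_{k>=0} a_k x^k. From f(x) * (1 - x - x^2) = 1 and matching coefficients:
 x^0: a_0 = 1.
 x^1: a_1 - a_0 = 0, so a_1 = 1.
 x^k (k >= 2): a_k - a_{k-1} - a_{k-2} = 0, i.e. a_k = a_{k-1} + a_{k-2}.
This is the Fibonacci-type recurrence shifted so that a_0 = a_1 = 1.
Iterating: a_0=1, a_1=1, a_2=2, a_3=3, a_4=5
a_4 = 5.

5


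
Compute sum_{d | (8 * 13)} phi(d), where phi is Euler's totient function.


First, 8 * 13 = 104. One classical identity is sum_{d | n} phi(d) = n (each k in [1, n] has a unique gcd with n, and among the k's with gcd(k, n) = n/d there are phi(d) of them). So the sum equals 104. We also verify directly:
Divisors of 104: 1, 2, 4, 8, 13, 26, 52, 104.
phi values: 1, 1, 2, 4, 12, 12, 24, 48.
Sum = 104.

104
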